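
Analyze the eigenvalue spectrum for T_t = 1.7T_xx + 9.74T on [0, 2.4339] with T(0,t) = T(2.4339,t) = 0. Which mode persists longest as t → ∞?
Eigenvalues: λₙ = 1.7n²π²/2.4339² - 9.74.
First three modes:
  n=1: λ₁ = 1.7π²/2.4339² - 9.74 ≈ -6.908
  n=2: λ₂ = 6.8π²/2.4339² - 9.74 ≈ 1.589
  n=3: λ₃ = 15.3π²/2.4339² - 9.74 ≈ 15.751
Since 1.7π²/2.4339² ≈ 2.832 < 9.74, λ₁ < 0.
The n=1 mode grows fastest (−λₙ is largest for n=1) → dominates.
Asymptotic: T ~ c₁ sin(πx/2.4339) e^{6.908t} (exponential growth at rate −λ₁ ≈ 6.908).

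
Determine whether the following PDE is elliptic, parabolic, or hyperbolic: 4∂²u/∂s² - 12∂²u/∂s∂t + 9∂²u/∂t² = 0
Coefficients: A = 4, B = -12, C = 9. B² - 4AC = 0, which is zero, so the equation is parabolic.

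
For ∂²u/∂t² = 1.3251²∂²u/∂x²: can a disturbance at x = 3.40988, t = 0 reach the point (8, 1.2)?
No. The domain of dependence is [6.40988, 9.59012], and 3.40988 is outside this interval.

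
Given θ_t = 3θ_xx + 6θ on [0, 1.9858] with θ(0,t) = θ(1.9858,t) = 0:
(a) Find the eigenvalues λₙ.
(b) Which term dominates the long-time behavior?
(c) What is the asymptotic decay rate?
Eigenvalues: λₙ = 3n²π²/1.9858² - 6.
First three modes:
  n=1: λ₁ = 3π²/1.9858² - 6 ≈ 1.508
  n=2: λ₂ = 12π²/1.9858² - 6 ≈ 24.034
  n=3: λ₃ = 27π²/1.9858² - 6 ≈ 61.576
Since 3π²/1.9858² ≈ 7.508 > 6, all λₙ > 0.
The n=1 mode decays slowest → dominates as t → ∞.
Asymptotic: θ ~ c₁ sin(πx/1.9858) e^{-λ₁t} with decay rate λ₁ ≈ 1.508.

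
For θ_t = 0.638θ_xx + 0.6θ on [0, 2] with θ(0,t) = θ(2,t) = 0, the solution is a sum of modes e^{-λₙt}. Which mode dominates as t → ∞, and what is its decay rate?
Eigenvalues: λₙ = 0.638n²π²/2² - 0.6.
First three modes:
  n=1: λ₁ = 0.638π²/2² - 0.6 ≈ 0.974
  n=2: λ₂ = 2.552π²/2² - 0.6 ≈ 5.697
  n=3: λ₃ = 5.742π²/2² - 0.6 ≈ 13.568
Since 0.638π²/2² ≈ 1.574 > 0.6, all λₙ > 0.
The n=1 mode decays slowest → dominates as t → ∞.
Asymptotic: θ ~ c₁ sin(πx/2) e^{-λ₁t} with decay rate λ₁ ≈ 0.974.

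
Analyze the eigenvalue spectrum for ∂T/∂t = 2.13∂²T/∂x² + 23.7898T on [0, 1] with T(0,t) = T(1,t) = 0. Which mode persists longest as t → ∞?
Eigenvalues: λₙ = 2.13n²π²/1² - 23.7898.
First three modes:
  n=1: λ₁ = 2.13π² - 23.7898 ≈ -2.768
  n=2: λ₂ = 8.52π² - 23.7898 ≈ 60.299
  n=3: λ₃ = 19.17π² - 23.7898 ≈ 165.411
Since 2.13π² ≈ 21.022 < 23.7898, λ₁ < 0.
The n=1 mode grows fastest (−λₙ is largest for n=1) → dominates.
Asymptotic: T ~ c₁ sin(πx/1) e^{2.768t} (exponential growth at rate −λ₁ ≈ 2.768).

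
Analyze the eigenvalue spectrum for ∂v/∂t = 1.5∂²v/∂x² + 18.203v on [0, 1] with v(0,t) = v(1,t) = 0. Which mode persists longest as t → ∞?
Eigenvalues: λₙ = 1.5n²π²/1² - 18.203.
First three modes:
  n=1: λ₁ = 1.5π² - 18.203 ≈ -3.399
  n=2: λ₂ = 6π² - 18.203 ≈ 41.015
  n=3: λ₃ = 13.5π² - 18.203 ≈ 115.037
Since 1.5π² ≈ 14.804 < 18.203, λ₁ < 0.
The n=1 mode grows fastest (−λₙ is largest for n=1) → dominates.
Asymptotic: v ~ c₁ sin(πx/1) e^{3.399t} (exponential growth at rate −λ₁ ≈ 3.399).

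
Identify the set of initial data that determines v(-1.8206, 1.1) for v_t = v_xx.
The entire real line. The heat equation has infinite propagation speed: any initial disturbance instantly affects all points (though exponentially small far away).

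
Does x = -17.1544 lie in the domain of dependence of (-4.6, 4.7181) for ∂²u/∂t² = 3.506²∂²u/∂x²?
Yes. The domain of dependence is [-21.1416586, 11.9416586], and -17.1544 ∈ [-21.1416586, 11.9416586].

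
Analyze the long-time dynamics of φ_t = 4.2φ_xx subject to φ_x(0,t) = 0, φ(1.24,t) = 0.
Long-time behavior: φ → 0. Heat escapes through the Dirichlet boundary.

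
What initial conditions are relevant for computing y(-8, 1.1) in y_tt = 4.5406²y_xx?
Domain of dependence: [-12.99466, -3.00534]. Signals travel at speed 4.5406, so data within |x - -8| ≤ 4.5406·1.1 = 4.99466 can reach the point.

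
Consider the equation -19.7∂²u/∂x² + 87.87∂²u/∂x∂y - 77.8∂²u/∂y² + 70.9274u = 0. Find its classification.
Hyperbolic. (A = -19.7, B = 87.87, C = -77.8 gives B² - 4AC = 1590.4969.)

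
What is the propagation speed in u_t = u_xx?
Infinite. The heat equation is parabolic, not hyperbolic, so disturbances propagate instantly.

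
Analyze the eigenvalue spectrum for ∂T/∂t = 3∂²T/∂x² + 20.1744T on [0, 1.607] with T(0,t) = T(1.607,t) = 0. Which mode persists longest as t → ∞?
Eigenvalues: λₙ = 3n²π²/1.607² - 20.1744.
First three modes:
  n=1: λ₁ = 3π²/1.607² - 20.1744 ≈ -8.709
  n=2: λ₂ = 12π²/1.607² - 20.1744 ≈ 25.687
  n=3: λ₃ = 27π²/1.607² - 20.1744 ≈ 83.014
Since 3π²/1.607² ≈ 11.465 < 20.1744, λ₁ < 0.
The n=1 mode grows fastest (−λₙ is largest for n=1) → dominates.
Asymptotic: T ~ c₁ sin(πx/1.607) e^{8.709t} (exponential growth at rate −λ₁ ≈ 8.709).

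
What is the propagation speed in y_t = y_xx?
Infinite. The heat equation is parabolic, not hyperbolic, so disturbances propagate instantly.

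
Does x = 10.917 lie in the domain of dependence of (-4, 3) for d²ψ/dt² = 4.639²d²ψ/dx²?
No. The domain of dependence is [-17.917, 9.917], and 10.917 is outside this interval.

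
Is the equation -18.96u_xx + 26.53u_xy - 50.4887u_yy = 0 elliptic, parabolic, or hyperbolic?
Computing B² - 4AC with A = -18.96, B = 26.53, C = -50.4887: discriminant = -3125.222108 (negative). Answer: elliptic.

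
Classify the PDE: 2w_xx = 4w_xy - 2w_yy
Rewriting in standard form: 2w_xx - 4w_xy + 2w_yy = 0. A = 2, B = -4, C = 2. Discriminant B² - 4AC = 0. Since 0 = 0, parabolic.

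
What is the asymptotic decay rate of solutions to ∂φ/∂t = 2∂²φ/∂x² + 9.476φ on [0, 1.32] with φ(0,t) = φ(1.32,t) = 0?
Eigenvalues: λₙ = 2n²π²/1.32² - 9.476.
First three modes:
  n=1: λ₁ = 2π²/1.32² - 9.476 ≈ 1.853
  n=2: λ₂ = 8π²/1.32² - 9.476 ≈ 35.839
  n=3: λ₃ = 18π²/1.32² - 9.476 ≈ 92.483
Since 2π²/1.32² ≈ 11.329 > 9.476, all λₙ > 0.
The n=1 mode decays slowest → dominates as t → ∞.
Asymptotic: φ ~ c₁ sin(πx/1.32) e^{-λ₁t} with decay rate λ₁ ≈ 1.853.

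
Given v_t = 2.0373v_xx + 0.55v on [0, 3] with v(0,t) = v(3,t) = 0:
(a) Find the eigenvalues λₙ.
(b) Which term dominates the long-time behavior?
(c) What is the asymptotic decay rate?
Eigenvalues: λₙ = 2.0373n²π²/3² - 0.55.
First three modes:
  n=1: λ₁ = 2.0373π²/3² - 0.55 ≈ 1.684
  n=2: λ₂ = 8.1492π²/3² - 0.55 ≈ 8.387
  n=3: λ₃ = 18.3357π²/3² - 0.55 ≈ 19.557
Since 2.0373π²/3² ≈ 2.234 > 0.55, all λₙ > 0.
The n=1 mode decays slowest → dominates as t → ∞.
Asymptotic: v ~ c₁ sin(πx/3) e^{-λ₁t} with decay rate λ₁ ≈ 1.684.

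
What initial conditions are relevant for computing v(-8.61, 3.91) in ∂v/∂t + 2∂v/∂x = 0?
A single point: x = -16.43. The characteristic through (-8.61, 3.91) is x - 2t = const, so x = -8.61 - 2·3.91 = -16.43.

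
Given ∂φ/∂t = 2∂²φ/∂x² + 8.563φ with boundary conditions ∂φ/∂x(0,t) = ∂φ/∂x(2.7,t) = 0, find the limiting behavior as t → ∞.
φ grows unboundedly. With Neumann BCs the constant mode has diffusion eigenvalue 0, so any r > 0 makes it grow like e^(8.563t); solution grows exponentially.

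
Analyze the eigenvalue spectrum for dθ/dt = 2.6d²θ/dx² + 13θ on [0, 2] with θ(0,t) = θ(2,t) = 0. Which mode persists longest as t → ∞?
Eigenvalues: λₙ = 2.6n²π²/2² - 13.
First three modes:
  n=1: λ₁ = 2.6π²/2² - 13 ≈ -6.585
  n=2: λ₂ = 10.4π²/2² - 13 ≈ 12.661
  n=3: λ₃ = 23.4π²/2² - 13 ≈ 44.737
Since 2.6π²/2² ≈ 6.415 < 13, λ₁ < 0.
The n=1 mode grows fastest (−λₙ is largest for n=1) → dominates.
Asymptotic: θ ~ c₁ sin(πx/2) e^{6.585t} (exponential growth at rate −λ₁ ≈ 6.585).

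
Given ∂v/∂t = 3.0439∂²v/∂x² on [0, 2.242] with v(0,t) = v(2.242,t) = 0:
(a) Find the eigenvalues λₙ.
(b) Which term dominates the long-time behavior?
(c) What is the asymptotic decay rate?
Eigenvalues: λₙ = 3.0439n²π²/2.242².
First three modes:
  n=1: λ₁ = 3.0439π²/2.242² ≈ 5.977
  n=2: λ₂ = 12.1756π²/2.242² ≈ 23.907 (4× faster decay)
  n=3: λ₃ = 27.3951π²/2.242² ≈ 53.79 (9× faster decay)
As t → ∞, higher modes decay exponentially faster. The n=1 mode dominates: v ~ c₁ sin(πx/2.242) e^{-λ₁t}.
Decay rate: λ₁ = 3.0439π²/2.242² ≈ 5.977.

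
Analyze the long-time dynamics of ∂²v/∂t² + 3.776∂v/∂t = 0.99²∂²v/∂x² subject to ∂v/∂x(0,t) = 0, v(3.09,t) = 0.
Long-time behavior: v → 0. Damping (γ=3.776) dissipates energy; oscillations decay exponentially.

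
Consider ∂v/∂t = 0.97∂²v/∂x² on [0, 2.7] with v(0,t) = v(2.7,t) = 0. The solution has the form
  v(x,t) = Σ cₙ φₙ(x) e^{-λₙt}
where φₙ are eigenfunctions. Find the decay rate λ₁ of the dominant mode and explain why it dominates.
Eigenvalues: λₙ = 0.97n²π²/2.7².
First three modes:
  n=1: λ₁ = 0.97π²/2.7² ≈ 1.313
  n=2: λ₂ = 3.88π²/2.7² ≈ 5.253 (4× faster decay)
  n=3: λ₃ = 8.73π²/2.7² ≈ 11.819 (9× faster decay)
As t → ∞, higher modes decay exponentially faster. The n=1 mode dominates: v ~ c₁ sin(πx/2.7) e^{-λ₁t}.
Decay rate: λ₁ = 0.97π²/2.7² ≈ 1.313.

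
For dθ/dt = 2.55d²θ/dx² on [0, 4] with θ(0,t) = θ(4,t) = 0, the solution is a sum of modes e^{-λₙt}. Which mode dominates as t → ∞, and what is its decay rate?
Eigenvalues: λₙ = 2.55n²π²/4².
First three modes:
  n=1: λ₁ = 2.55π²/4² ≈ 1.573
  n=2: λ₂ = 10.2π²/4² ≈ 6.292 (4× faster decay)
  n=3: λ₃ = 22.95π²/4² ≈ 14.157 (9× faster decay)
As t → ∞, higher modes decay exponentially faster. The n=1 mode dominates: θ ~ c₁ sin(πx/4) e^{-λ₁t}.
Decay rate: λ₁ = 2.55π²/4² ≈ 1.573.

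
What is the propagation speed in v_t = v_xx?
Infinite. The heat equation is parabolic, not hyperbolic, so disturbances propagate instantly.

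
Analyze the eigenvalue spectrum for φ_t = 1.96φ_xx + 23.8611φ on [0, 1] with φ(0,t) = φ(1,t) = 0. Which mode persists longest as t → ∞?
Eigenvalues: λₙ = 1.96n²π²/1² - 23.8611.
First three modes:
  n=1: λ₁ = 1.96π² - 23.8611 ≈ -4.517
  n=2: λ₂ = 7.84π² - 23.8611 ≈ 53.517
  n=3: λ₃ = 17.64π² - 23.8611 ≈ 150.239
Since 1.96π² ≈ 19.344 < 23.8611, λ₁ < 0.
The n=1 mode grows fastest (−λₙ is largest for n=1) → dominates.
Asymptotic: φ ~ c₁ sin(πx/1) e^{4.517t} (exponential growth at rate −λ₁ ≈ 4.517).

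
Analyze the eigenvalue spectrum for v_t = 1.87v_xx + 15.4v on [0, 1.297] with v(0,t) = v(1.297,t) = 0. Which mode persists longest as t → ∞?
Eigenvalues: λₙ = 1.87n²π²/1.297² - 15.4.
First three modes:
  n=1: λ₁ = 1.87π²/1.297² - 15.4 ≈ -4.429
  n=2: λ₂ = 7.48π²/1.297² - 15.4 ≈ 28.486
  n=3: λ₃ = 16.83π²/1.297² - 15.4 ≈ 83.342
Since 1.87π²/1.297² ≈ 10.971 < 15.4, λ₁ < 0.
The n=1 mode grows fastest (−λₙ is largest for n=1) → dominates.
Asymptotic: v ~ c₁ sin(πx/1.297) e^{4.429t} (exponential growth at rate −λ₁ ≈ 4.429).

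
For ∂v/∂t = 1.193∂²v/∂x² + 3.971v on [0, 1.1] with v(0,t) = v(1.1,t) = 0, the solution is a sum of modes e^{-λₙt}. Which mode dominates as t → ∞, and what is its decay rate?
Eigenvalues: λₙ = 1.193n²π²/1.1² - 3.971.
First three modes:
  n=1: λ₁ = 1.193π²/1.1² - 3.971 ≈ 5.76
  n=2: λ₂ = 4.772π²/1.1² - 3.971 ≈ 34.953
  n=3: λ₃ = 10.737π²/1.1² - 3.971 ≈ 83.607
Since 1.193π²/1.1² ≈ 9.731 > 3.971, all λₙ > 0.
The n=1 mode decays slowest → dominates as t → ∞.
Asymptotic: v ~ c₁ sin(πx/1.1) e^{-λ₁t} with decay rate λ₁ ≈ 5.76.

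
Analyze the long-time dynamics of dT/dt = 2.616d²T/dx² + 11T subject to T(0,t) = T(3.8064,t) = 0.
Long-time behavior: T grows unboundedly. Reaction dominates diffusion (r=11 > κπ²/L²≈1.78); solution grows exponentially.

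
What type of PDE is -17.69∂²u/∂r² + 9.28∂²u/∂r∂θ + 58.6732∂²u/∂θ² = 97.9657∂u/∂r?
Rewriting in standard form: -17.69∂²u/∂r² + 9.28∂²u/∂r∂θ + 58.6732∂²u/∂θ² - 97.9657∂u/∂r = 0. With A = -17.69, B = 9.28, C = 58.6732, the discriminant is 4237.834032. This is a hyperbolic PDE.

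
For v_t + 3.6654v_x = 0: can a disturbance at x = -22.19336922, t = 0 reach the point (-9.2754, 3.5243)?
Yes. The characteristic through (-9.2754, 3.5243) passes through x = -22.19336922.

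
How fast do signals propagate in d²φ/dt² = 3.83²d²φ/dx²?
Speed = 3.83. Information travels along characteristics x = x₀ ± 3.83t.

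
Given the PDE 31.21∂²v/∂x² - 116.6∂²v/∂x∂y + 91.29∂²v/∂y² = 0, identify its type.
The second-order coefficients are A = 31.21, B = -116.6, C = 91.29. Since B² - 4AC = 2198.9164 > 0, this is a hyperbolic PDE.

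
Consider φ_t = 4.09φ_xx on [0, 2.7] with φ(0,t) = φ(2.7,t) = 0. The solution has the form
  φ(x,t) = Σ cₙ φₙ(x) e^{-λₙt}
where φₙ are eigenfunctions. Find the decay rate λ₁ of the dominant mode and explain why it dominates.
Eigenvalues: λₙ = 4.09n²π²/2.7².
First three modes:
  n=1: λ₁ = 4.09π²/2.7² ≈ 5.537
  n=2: λ₂ = 16.36π²/2.7² ≈ 22.149 (4× faster decay)
  n=3: λ₃ = 36.81π²/2.7² ≈ 49.835 (9× faster decay)
As t → ∞, higher modes decay exponentially faster. The n=1 mode dominates: φ ~ c₁ sin(πx/2.7) e^{-λ₁t}.
Decay rate: λ₁ = 4.09π²/2.7² ≈ 5.537.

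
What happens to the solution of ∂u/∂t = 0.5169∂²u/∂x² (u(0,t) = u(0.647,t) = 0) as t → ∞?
u → 0. Heat diffuses out through both boundaries.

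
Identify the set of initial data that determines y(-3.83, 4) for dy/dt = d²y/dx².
The entire real line. The heat equation has infinite propagation speed: any initial disturbance instantly affects all points (though exponentially small far away).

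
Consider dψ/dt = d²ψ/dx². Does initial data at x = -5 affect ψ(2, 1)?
Yes, for any finite x. The heat equation has infinite propagation speed, so all initial data affects all points at any t > 0.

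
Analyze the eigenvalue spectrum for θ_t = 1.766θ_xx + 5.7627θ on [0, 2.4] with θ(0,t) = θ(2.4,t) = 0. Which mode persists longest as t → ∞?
Eigenvalues: λₙ = 1.766n²π²/2.4² - 5.7627.
First three modes:
  n=1: λ₁ = 1.766π²/2.4² - 5.7627 ≈ -2.737
  n=2: λ₂ = 7.064π²/2.4² - 5.7627 ≈ 6.341
  n=3: λ₃ = 15.894π²/2.4² - 5.7627 ≈ 21.471
Since 1.766π²/2.4² ≈ 3.026 < 5.7627, λ₁ < 0.
The n=1 mode grows fastest (−λₙ is largest for n=1) → dominates.
Asymptotic: θ ~ c₁ sin(πx/2.4) e^{2.737t} (exponential growth at rate −λ₁ ≈ 2.737).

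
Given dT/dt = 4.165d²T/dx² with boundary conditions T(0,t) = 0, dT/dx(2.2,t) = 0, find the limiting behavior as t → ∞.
T → 0. Heat escapes through the Dirichlet boundary.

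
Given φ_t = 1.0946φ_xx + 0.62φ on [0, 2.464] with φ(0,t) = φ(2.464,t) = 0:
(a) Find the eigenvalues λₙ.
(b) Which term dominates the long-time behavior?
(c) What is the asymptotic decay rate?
Eigenvalues: λₙ = 1.0946n²π²/2.464² - 0.62.
First three modes:
  n=1: λ₁ = 1.0946π²/2.464² - 0.62 ≈ 1.159
  n=2: λ₂ = 4.3784π²/2.464² - 0.62 ≈ 6.498
  n=3: λ₃ = 9.8514π²/2.464² - 0.62 ≈ 15.395
Since 1.0946π²/2.464² ≈ 1.779 > 0.62, all λₙ > 0.
The n=1 mode decays slowest → dominates as t → ∞.
Asymptotic: φ ~ c₁ sin(πx/2.464) e^{-λ₁t} with decay rate λ₁ ≈ 1.159.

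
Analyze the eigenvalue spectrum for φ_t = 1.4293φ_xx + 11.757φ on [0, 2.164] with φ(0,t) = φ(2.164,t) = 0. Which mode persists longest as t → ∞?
Eigenvalues: λₙ = 1.4293n²π²/2.164² - 11.757.
First three modes:
  n=1: λ₁ = 1.4293π²/2.164² - 11.757 ≈ -8.745
  n=2: λ₂ = 5.7172π²/2.164² - 11.757 ≈ 0.292
  n=3: λ₃ = 12.8637π²/2.164² - 11.757 ≈ 15.354
Since 1.4293π²/2.164² ≈ 3.012 < 11.757, λ₁ < 0.
The n=1 mode grows fastest (−λₙ is largest for n=1) → dominates.
Asymptotic: φ ~ c₁ sin(πx/2.164) e^{8.745t} (exponential growth at rate −λ₁ ≈ 8.745).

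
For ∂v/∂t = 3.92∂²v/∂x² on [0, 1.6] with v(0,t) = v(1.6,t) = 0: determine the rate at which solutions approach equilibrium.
Eigenvalues: λₙ = 3.92n²π²/1.6².
First three modes:
  n=1: λ₁ = 3.92π²/1.6² ≈ 15.113
  n=2: λ₂ = 15.68π²/1.6² ≈ 60.451 (4× faster decay)
  n=3: λ₃ = 35.28π²/1.6² ≈ 136.015 (9× faster decay)
As t → ∞, higher modes decay exponentially faster. The n=1 mode dominates: v ~ c₁ sin(πx/1.6) e^{-λ₁t}.
Decay rate: λ₁ = 3.92π²/1.6² ≈ 15.113.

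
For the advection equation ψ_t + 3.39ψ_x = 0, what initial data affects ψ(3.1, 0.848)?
A single point: x = 0.22528. The characteristic through (3.1, 0.848) is x - 3.39t = const, so x = 3.1 - 3.39·0.848 = 0.22528.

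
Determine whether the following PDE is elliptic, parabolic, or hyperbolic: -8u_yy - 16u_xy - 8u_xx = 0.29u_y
Rewriting in standard form: -8u_xx - 16u_xy - 8u_yy - 0.29u_y = 0. Coefficients: A = -8, B = -16, C = -8. B² - 4AC = 0, which is zero, so the equation is parabolic.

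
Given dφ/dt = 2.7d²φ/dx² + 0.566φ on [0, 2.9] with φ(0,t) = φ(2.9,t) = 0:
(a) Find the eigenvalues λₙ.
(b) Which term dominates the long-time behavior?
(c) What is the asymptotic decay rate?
Eigenvalues: λₙ = 2.7n²π²/2.9² - 0.566.
First three modes:
  n=1: λ₁ = 2.7π²/2.9² - 0.566 ≈ 2.603
  n=2: λ₂ = 10.8π²/2.9² - 0.566 ≈ 12.108
  n=3: λ₃ = 24.3π²/2.9² - 0.566 ≈ 27.951
Since 2.7π²/2.9² ≈ 3.169 > 0.566, all λₙ > 0.
The n=1 mode decays slowest → dominates as t → ∞.
Asymptotic: φ ~ c₁ sin(πx/2.9) e^{-λ₁t} with decay rate λ₁ ≈ 2.603.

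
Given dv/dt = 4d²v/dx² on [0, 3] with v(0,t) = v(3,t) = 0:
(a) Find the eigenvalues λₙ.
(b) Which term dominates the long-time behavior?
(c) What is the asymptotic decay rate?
Eigenvalues: λₙ = 4n²π²/3².
First three modes:
  n=1: λ₁ = 4π²/3² ≈ 4.386
  n=2: λ₂ = 16π²/3² ≈ 17.546 (4× faster decay)
  n=3: λ₃ = 36π²/3² ≈ 39.478 (9× faster decay)
As t → ∞, higher modes decay exponentially faster. The n=1 mode dominates: v ~ c₁ sin(πx/3) e^{-λ₁t}.
Decay rate: λ₁ = 4π²/3² ≈ 4.386.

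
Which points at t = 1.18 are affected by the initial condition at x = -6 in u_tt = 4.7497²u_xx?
Domain of influence: [-11.604646, -0.395354]. Data at x = -6 spreads outward at speed 4.7497.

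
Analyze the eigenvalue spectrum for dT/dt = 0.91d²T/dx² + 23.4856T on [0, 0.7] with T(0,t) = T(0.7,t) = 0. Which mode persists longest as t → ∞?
Eigenvalues: λₙ = 0.91n²π²/0.7² - 23.4856.
First three modes:
  n=1: λ₁ = 0.91π²/0.7² - 23.4856 ≈ -5.156
  n=2: λ₂ = 3.64π²/0.7² - 23.4856 ≈ 49.831
  n=3: λ₃ = 8.19π²/0.7² - 23.4856 ≈ 141.478
Since 0.91π²/0.7² ≈ 18.329 < 23.4856, λ₁ < 0.
The n=1 mode grows fastest (−λₙ is largest for n=1) → dominates.
Asymptotic: T ~ c₁ sin(πx/0.7) e^{5.156t} (exponential growth at rate −λ₁ ≈ 5.156).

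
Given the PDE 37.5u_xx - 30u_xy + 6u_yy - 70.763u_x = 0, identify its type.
The second-order coefficients are A = 37.5, B = -30, C = 6. Since B² - 4AC = 0 = 0, this is a parabolic PDE.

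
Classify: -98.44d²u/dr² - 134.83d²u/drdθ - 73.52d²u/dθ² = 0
Elliptic (discriminant = -10770.1063).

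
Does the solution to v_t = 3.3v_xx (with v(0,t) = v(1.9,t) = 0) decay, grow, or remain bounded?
v → 0. Heat diffuses out through both boundaries.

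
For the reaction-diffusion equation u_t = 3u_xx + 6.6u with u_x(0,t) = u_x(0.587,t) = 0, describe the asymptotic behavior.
u grows unboundedly. With Neumann BCs the constant mode has diffusion eigenvalue 0, so any r > 0 makes it grow like e^(6.6t); solution grows exponentially.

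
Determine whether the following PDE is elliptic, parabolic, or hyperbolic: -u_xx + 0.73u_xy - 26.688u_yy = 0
Coefficients: A = -1, B = 0.73, C = -26.688. B² - 4AC = -106.2191, which is negative, so the equation is elliptic.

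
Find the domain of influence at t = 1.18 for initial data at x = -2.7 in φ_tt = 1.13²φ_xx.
Domain of influence: [-4.0334, -1.3666]. Data at x = -2.7 spreads outward at speed 1.13.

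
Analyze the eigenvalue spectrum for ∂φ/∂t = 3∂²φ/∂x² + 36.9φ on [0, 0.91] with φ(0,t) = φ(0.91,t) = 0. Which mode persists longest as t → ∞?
Eigenvalues: λₙ = 3n²π²/0.91² - 36.9.
First three modes:
  n=1: λ₁ = 3π²/0.91² - 36.9 ≈ -1.145
  n=2: λ₂ = 12π²/0.91² - 36.9 ≈ 106.12
  n=3: λ₃ = 27π²/0.91² - 36.9 ≈ 284.896
Since 3π²/0.91² ≈ 35.755 < 36.9, λ₁ < 0.
The n=1 mode grows fastest (−λₙ is largest for n=1) → dominates.
Asymptotic: φ ~ c₁ sin(πx/0.91) e^{1.145t} (exponential growth at rate −λ₁ ≈ 1.145).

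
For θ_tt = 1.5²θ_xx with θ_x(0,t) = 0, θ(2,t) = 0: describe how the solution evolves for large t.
θ oscillates (no decay). Energy is conserved; the solution oscillates indefinitely as standing waves.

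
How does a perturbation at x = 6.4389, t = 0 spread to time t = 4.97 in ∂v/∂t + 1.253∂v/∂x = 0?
At x = 12.66631. The characteristic carries data from (6.4389, 0) to (12.66631, 4.97).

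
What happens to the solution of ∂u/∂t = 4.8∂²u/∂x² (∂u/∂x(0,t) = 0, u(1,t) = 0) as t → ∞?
u → 0. Heat escapes through the Dirichlet boundary.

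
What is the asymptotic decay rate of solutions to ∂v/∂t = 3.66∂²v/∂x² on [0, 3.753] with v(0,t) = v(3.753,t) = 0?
Eigenvalues: λₙ = 3.66n²π²/3.753².
First three modes:
  n=1: λ₁ = 3.66π²/3.753² ≈ 2.565
  n=2: λ₂ = 14.64π²/3.753² ≈ 10.258 (4× faster decay)
  n=3: λ₃ = 32.94π²/3.753² ≈ 23.082 (9× faster decay)
As t → ∞, higher modes decay exponentially faster. The n=1 mode dominates: v ~ c₁ sin(πx/3.753) e^{-λ₁t}.
Decay rate: λ₁ = 3.66π²/3.753² ≈ 2.565.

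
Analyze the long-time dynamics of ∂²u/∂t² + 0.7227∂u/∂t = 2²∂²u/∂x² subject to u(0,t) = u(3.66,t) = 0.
Long-time behavior: u → 0. Damping (γ=0.7227) dissipates energy; oscillations decay exponentially.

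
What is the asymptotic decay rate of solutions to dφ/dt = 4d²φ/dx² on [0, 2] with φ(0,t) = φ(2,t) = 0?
Eigenvalues: λₙ = 4n²π²/2².
First three modes:
  n=1: λ₁ = 4π²/2² ≈ 9.87
  n=2: λ₂ = 16π²/2² ≈ 39.478 (4× faster decay)
  n=3: λ₃ = 36π²/2² ≈ 88.826 (9× faster decay)
As t → ∞, higher modes decay exponentially faster. The n=1 mode dominates: φ ~ c₁ sin(πx/2) e^{-λ₁t}.
Decay rate: λ₁ = 4π²/2² ≈ 9.87.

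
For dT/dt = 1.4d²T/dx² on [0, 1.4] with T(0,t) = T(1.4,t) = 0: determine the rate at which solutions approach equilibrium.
Eigenvalues: λₙ = 1.4n²π²/1.4².
First three modes:
  n=1: λ₁ = 1.4π²/1.4² ≈ 7.05
  n=2: λ₂ = 5.6π²/1.4² ≈ 28.199 (4× faster decay)
  n=3: λ₃ = 12.6π²/1.4² ≈ 63.447 (9× faster decay)
As t → ∞, higher modes decay exponentially faster. The n=1 mode dominates: T ~ c₁ sin(πx/1.4) e^{-λ₁t}.
Decay rate: λ₁ = 1.4π²/1.4² ≈ 7.05.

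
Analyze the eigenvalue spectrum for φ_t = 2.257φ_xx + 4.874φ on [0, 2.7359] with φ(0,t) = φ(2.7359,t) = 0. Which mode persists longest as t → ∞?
Eigenvalues: λₙ = 2.257n²π²/2.7359² - 4.874.
First three modes:
  n=1: λ₁ = 2.257π²/2.7359² - 4.874 ≈ -1.898
  n=2: λ₂ = 9.028π²/2.7359² - 4.874 ≈ 7.03
  n=3: λ₃ = 20.313π²/2.7359² - 4.874 ≈ 21.91
Since 2.257π²/2.7359² ≈ 2.976 < 4.874, λ₁ < 0.
The n=1 mode grows fastest (−λₙ is largest for n=1) → dominates.
Asymptotic: φ ~ c₁ sin(πx/2.7359) e^{1.898t} (exponential growth at rate −λ₁ ≈ 1.898).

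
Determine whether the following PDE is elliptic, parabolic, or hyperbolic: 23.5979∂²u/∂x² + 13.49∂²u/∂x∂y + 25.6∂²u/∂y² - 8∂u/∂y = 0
Coefficients: A = 23.5979, B = 13.49, C = 25.6. B² - 4AC = -2234.44486, which is negative, so the equation is elliptic.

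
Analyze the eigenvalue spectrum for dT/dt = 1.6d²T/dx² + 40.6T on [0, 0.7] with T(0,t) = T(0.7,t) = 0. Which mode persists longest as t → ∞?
Eigenvalues: λₙ = 1.6n²π²/0.7² - 40.6.
First three modes:
  n=1: λ₁ = 1.6π²/0.7² - 40.6 ≈ -8.373
  n=2: λ₂ = 6.4π²/0.7² - 40.6 ≈ 88.309
  n=3: λ₃ = 14.4π²/0.7² - 40.6 ≈ 249.446
Since 1.6π²/0.7² ≈ 32.227 < 40.6, λ₁ < 0.
The n=1 mode grows fastest (−λₙ is largest for n=1) → dominates.
Asymptotic: T ~ c₁ sin(πx/0.7) e^{8.373t} (exponential growth at rate −λ₁ ≈ 8.373).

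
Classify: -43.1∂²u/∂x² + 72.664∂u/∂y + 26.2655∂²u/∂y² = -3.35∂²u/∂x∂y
Rewriting in standard form: -43.1∂²u/∂x² + 3.35∂²u/∂x∂y + 26.2655∂²u/∂y² + 72.664∂u/∂y = 0. Hyperbolic (discriminant = 4539.3947).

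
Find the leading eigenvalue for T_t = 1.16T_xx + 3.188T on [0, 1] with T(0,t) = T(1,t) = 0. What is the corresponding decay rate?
Eigenvalues: λₙ = 1.16n²π²/1² - 3.188.
First three modes:
  n=1: λ₁ = 1.16π² - 3.188 ≈ 8.261
  n=2: λ₂ = 4.64π² - 3.188 ≈ 42.607
  n=3: λ₃ = 10.44π² - 3.188 ≈ 99.851
Since 1.16π² ≈ 11.449 > 3.188, all λₙ > 0.
The n=1 mode decays slowest → dominates as t → ∞.
Asymptotic: T ~ c₁ sin(πx/1) e^{-λ₁t} with decay rate λ₁ ≈ 8.261.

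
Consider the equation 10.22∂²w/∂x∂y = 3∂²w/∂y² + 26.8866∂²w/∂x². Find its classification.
Rewriting in standard form: -26.8866∂²w/∂x² + 10.22∂²w/∂x∂y - 3∂²w/∂y² = 0. Elliptic. (A = -26.8866, B = 10.22, C = -3 gives B² - 4AC = -218.1908.)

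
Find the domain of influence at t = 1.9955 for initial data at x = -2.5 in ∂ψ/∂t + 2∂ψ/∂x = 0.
At x = 1.491. The characteristic carries data from (-2.5, 0) to (1.491, 1.9955).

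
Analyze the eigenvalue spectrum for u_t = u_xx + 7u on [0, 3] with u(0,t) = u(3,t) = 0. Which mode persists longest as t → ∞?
Eigenvalues: λₙ = n²π²/3² - 7.
First three modes:
  n=1: λ₁ = π²/3² - 7 ≈ -5.903
  n=2: λ₂ = 4π²/3² - 7 ≈ -2.614
  n=3: λ₃ = 9π²/3² - 7 ≈ 2.87
Since π²/3² ≈ 1.097 < 7, λ₁ < 0.
The n=1 mode grows fastest (−λₙ is largest for n=1) → dominates.
Asymptotic: u ~ c₁ sin(πx/3) e^{5.903t} (exponential growth at rate −λ₁ ≈ 5.903).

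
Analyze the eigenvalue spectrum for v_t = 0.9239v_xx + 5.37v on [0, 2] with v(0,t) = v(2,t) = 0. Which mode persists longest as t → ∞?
Eigenvalues: λₙ = 0.9239n²π²/2² - 5.37.
First three modes:
  n=1: λ₁ = 0.9239π²/2² - 5.37 ≈ -3.09
  n=2: λ₂ = 3.6956π²/2² - 5.37 ≈ 3.749
  n=3: λ₃ = 8.3151π²/2² - 5.37 ≈ 15.147
Since 0.9239π²/2² ≈ 2.28 < 5.37, λ₁ < 0.
The n=1 mode grows fastest (−λₙ is largest for n=1) → dominates.
Asymptotic: v ~ c₁ sin(πx/2) e^{3.09t} (exponential growth at rate −λ₁ ≈ 3.09).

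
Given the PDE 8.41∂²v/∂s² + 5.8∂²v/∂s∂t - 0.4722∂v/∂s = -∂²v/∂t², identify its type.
Rewriting in standard form: 8.41∂²v/∂s² + 5.8∂²v/∂s∂t + ∂²v/∂t² - 0.4722∂v/∂s = 0. The second-order coefficients are A = 8.41, B = 5.8, C = 1. Since B² - 4AC = 0 = 0, this is a parabolic PDE.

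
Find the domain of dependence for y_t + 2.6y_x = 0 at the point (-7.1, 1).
A single point: x = -9.7. The characteristic through (-7.1, 1) is x - 2.6t = const, so x = -7.1 - 2.6·1 = -9.7.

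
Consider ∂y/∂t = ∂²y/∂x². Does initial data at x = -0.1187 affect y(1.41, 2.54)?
Yes, for any finite x. The heat equation has infinite propagation speed, so all initial data affects all points at any t > 0.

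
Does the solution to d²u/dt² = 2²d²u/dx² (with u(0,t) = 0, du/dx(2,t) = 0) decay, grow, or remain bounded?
u oscillates (no decay). Energy is conserved; the solution oscillates indefinitely as standing waves.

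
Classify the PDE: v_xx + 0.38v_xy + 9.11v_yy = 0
A = 1, B = 0.38, C = 9.11. Discriminant B² - 4AC = -36.2956. Since -36.2956 < 0, elliptic.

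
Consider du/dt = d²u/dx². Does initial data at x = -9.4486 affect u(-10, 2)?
Yes, for any finite x. The heat equation has infinite propagation speed, so all initial data affects all points at any t > 0.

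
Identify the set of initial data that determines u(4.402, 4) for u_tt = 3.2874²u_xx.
Domain of dependence: [-8.7476, 17.5516]. Signals travel at speed 3.2874, so data within |x - 4.402| ≤ 3.2874·4 = 13.1496 can reach the point.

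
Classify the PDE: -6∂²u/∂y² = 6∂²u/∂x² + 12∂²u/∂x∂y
Rewriting in standard form: -6∂²u/∂x² - 12∂²u/∂x∂y - 6∂²u/∂y² = 0. A = -6, B = -12, C = -6. Discriminant B² - 4AC = 0. Since 0 = 0, parabolic.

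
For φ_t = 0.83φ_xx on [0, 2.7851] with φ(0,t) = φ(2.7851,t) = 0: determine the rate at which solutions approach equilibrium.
Eigenvalues: λₙ = 0.83n²π²/2.7851².
First three modes:
  n=1: λ₁ = 0.83π²/2.7851² ≈ 1.056
  n=2: λ₂ = 3.32π²/2.7851² ≈ 4.224 (4× faster decay)
  n=3: λ₃ = 7.47π²/2.7851² ≈ 9.505 (9× faster decay)
As t → ∞, higher modes decay exponentially faster. The n=1 mode dominates: φ ~ c₁ sin(πx/2.7851) e^{-λ₁t}.
Decay rate: λ₁ = 0.83π²/2.7851² ≈ 1.056.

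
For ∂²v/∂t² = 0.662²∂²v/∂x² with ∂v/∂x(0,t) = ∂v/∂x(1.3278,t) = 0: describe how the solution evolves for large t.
v oscillates about a mean that drifts linearly in t (generically unbounded; no decay). There is no damping, so the nonconstant modes persist as standing waves (energy conserved, no decay). But with Neumann conditions at both ends the constant mode has eigenvalue 0: the spatial mean M(t) of v satisfies M'' = 0, so M(t) = M(0) + M'(0)·t. Unless the initial velocity has zero mean (∫v_t(x,0)dx = 0), the solution grows linearly in t (unbounded, though not exponentially); if it does have zero mean, the solution stays bounded and simply oscillates.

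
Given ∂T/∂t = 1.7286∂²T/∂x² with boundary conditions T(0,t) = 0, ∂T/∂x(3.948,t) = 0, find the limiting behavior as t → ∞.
T → 0. Heat escapes through the Dirichlet boundary.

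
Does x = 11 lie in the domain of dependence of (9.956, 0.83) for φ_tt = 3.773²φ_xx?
Yes. The domain of dependence is [6.82441, 13.08759], and 11 ∈ [6.82441, 13.08759].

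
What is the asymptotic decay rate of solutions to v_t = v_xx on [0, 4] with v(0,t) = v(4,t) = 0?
Eigenvalues: λₙ = n²π²/4².
First three modes:
  n=1: λ₁ = π²/4² ≈ 0.617
  n=2: λ₂ = 4π²/4² ≈ 2.467 (4× faster decay)
  n=3: λ₃ = 9π²/4² ≈ 5.552 (9× faster decay)
As t → ∞, higher modes decay exponentially faster. The n=1 mode dominates: v ~ c₁ sin(πx/4) e^{-λ₁t}.
Decay rate: λ₁ = π²/4² ≈ 0.617.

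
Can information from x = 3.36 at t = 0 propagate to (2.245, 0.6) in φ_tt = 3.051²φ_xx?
Yes. The domain of dependence is [0.4144, 4.0756], and 3.36 ∈ [0.4144, 4.0756].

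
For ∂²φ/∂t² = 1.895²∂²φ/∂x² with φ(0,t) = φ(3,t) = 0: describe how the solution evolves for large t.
φ oscillates (no decay). Energy is conserved; the solution oscillates indefinitely as standing waves.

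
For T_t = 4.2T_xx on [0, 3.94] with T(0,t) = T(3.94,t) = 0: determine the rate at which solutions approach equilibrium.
Eigenvalues: λₙ = 4.2n²π²/3.94².
First three modes:
  n=1: λ₁ = 4.2π²/3.94² ≈ 2.67
  n=2: λ₂ = 16.8π²/3.94² ≈ 10.681 (4× faster decay)
  n=3: λ₃ = 37.8π²/3.94² ≈ 24.033 (9× faster decay)
As t → ∞, higher modes decay exponentially faster. The n=1 mode dominates: T ~ c₁ sin(πx/3.94) e^{-λ₁t}.
Decay rate: λ₁ = 4.2π²/3.94² ≈ 2.67.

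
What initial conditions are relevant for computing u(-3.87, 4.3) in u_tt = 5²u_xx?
Domain of dependence: [-25.37, 17.63]. Signals travel at speed 5, so data within |x - -3.87| ≤ 5·4.3 = 21.5 can reach the point.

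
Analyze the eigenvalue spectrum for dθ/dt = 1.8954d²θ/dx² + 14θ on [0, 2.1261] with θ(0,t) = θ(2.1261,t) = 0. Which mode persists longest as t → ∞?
Eigenvalues: λₙ = 1.8954n²π²/2.1261² - 14.
First three modes:
  n=1: λ₁ = 1.8954π²/2.1261² - 14 ≈ -9.862
  n=2: λ₂ = 7.5816π²/2.1261² - 14 ≈ 2.554
  n=3: λ₃ = 17.0586π²/2.1261² - 14 ≈ 23.246
Since 1.8954π²/2.1261² ≈ 4.138 < 14, λ₁ < 0.
The n=1 mode grows fastest (−λₙ is largest for n=1) → dominates.
Asymptotic: θ ~ c₁ sin(πx/2.1261) e^{9.862t} (exponential growth at rate −λ₁ ≈ 9.862).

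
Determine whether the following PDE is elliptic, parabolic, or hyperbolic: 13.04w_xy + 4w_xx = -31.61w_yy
Rewriting in standard form: 4w_xx + 13.04w_xy + 31.61w_yy = 0. Coefficients: A = 4, B = 13.04, C = 31.61. B² - 4AC = -335.7184, which is negative, so the equation is elliptic.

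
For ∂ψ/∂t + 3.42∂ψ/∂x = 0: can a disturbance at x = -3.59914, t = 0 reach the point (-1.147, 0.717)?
Yes. The characteristic through (-1.147, 0.717) passes through x = -3.59914.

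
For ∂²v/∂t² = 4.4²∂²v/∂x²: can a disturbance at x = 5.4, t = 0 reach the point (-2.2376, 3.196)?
Yes. The domain of dependence is [-16.3, 11.8248], and 5.4 ∈ [-16.3, 11.8248].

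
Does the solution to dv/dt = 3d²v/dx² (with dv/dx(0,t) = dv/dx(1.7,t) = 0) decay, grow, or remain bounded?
v → constant (steady state). Heat is conserved (no flux at boundaries); solution approaches the spatial average.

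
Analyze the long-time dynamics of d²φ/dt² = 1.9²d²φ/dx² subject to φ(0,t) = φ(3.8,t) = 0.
Long-time behavior: φ oscillates (no decay). Energy is conserved; the solution oscillates indefinitely as standing waves.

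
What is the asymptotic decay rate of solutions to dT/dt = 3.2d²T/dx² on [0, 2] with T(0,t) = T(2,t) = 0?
Eigenvalues: λₙ = 3.2n²π²/2².
First three modes:
  n=1: λ₁ = 3.2π²/2² ≈ 7.896
  n=2: λ₂ = 12.8π²/2² ≈ 31.583 (4× faster decay)
  n=3: λ₃ = 28.8π²/2² ≈ 71.061 (9× faster decay)
As t → ∞, higher modes decay exponentially faster. The n=1 mode dominates: T ~ c₁ sin(πx/2) e^{-λ₁t}.
Decay rate: λ₁ = 3.2π²/2² ≈ 7.896.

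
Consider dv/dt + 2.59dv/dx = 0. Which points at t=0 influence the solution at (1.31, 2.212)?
A single point: x = -4.41908. The characteristic through (1.31, 2.212) is x - 2.59t = const, so x = 1.31 - 2.59·2.212 = -4.41908.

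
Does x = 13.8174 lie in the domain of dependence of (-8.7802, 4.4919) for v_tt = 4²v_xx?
No. The domain of dependence is [-26.7478, 9.1874], and 13.8174 is outside this interval.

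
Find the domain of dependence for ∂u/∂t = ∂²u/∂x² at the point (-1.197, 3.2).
The entire real line. The heat equation has infinite propagation speed: any initial disturbance instantly affects all points (though exponentially small far away).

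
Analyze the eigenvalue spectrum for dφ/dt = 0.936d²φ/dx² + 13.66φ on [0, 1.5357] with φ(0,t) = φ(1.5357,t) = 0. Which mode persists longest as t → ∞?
Eigenvalues: λₙ = 0.936n²π²/1.5357² - 13.66.
First three modes:
  n=1: λ₁ = 0.936π²/1.5357² - 13.66 ≈ -9.743
  n=2: λ₂ = 3.744π²/1.5357² - 13.66 ≈ 2.008
  n=3: λ₃ = 8.424π²/1.5357² - 13.66 ≈ 21.594
Since 0.936π²/1.5357² ≈ 3.917 < 13.66, λ₁ < 0.
The n=1 mode grows fastest (−λₙ is largest for n=1) → dominates.
Asymptotic: φ ~ c₁ sin(πx/1.5357) e^{9.743t} (exponential growth at rate −λ₁ ≈ 9.743).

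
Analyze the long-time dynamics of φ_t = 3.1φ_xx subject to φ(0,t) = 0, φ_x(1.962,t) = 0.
Long-time behavior: φ → 0. Heat escapes through the Dirichlet boundary.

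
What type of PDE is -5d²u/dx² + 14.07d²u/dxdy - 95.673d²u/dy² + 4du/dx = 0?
With A = -5, B = 14.07, C = -95.673, the discriminant is -1715.4951. This is an elliptic PDE.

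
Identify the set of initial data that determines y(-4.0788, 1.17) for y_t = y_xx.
The entire real line. The heat equation has infinite propagation speed: any initial disturbance instantly affects all points (though exponentially small far away).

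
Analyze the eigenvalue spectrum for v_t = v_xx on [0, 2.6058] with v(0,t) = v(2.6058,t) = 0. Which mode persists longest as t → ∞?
Eigenvalues: λₙ = n²π²/2.6058².
First three modes:
  n=1: λ₁ = π²/2.6058² ≈ 1.454
  n=2: λ₂ = 4π²/2.6058² ≈ 5.814 (4× faster decay)
  n=3: λ₃ = 9π²/2.6058² ≈ 13.082 (9× faster decay)
As t → ∞, higher modes decay exponentially faster. The n=1 mode dominates: v ~ c₁ sin(πx/2.6058) e^{-λ₁t}.
Decay rate: λ₁ = π²/2.6058² ≈ 1.454.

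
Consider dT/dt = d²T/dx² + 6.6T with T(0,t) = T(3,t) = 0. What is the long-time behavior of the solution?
As t → ∞, T grows unboundedly. Reaction dominates diffusion (r=6.6 > κπ²/L²≈1.1); solution grows exponentially.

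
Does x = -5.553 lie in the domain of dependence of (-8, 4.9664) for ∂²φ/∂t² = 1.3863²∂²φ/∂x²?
Yes. The domain of dependence is [-14.88492032, -1.11507968], and -5.553 ∈ [-14.88492032, -1.11507968].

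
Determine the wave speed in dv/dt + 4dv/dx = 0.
Speed = 4. Information travels along x - 4t = const (rightward).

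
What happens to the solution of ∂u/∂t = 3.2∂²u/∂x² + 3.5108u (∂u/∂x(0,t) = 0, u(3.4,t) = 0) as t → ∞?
u grows unboundedly. Reaction dominates diffusion (r=3.5108 > κπ²/(4L²)≈0.68); solution grows exponentially.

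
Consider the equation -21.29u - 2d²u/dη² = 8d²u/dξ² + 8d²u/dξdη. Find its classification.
Rewriting in standard form: -8d²u/dξ² - 8d²u/dξdη - 2d²u/dη² - 21.29u = 0. Parabolic. (A = -8, B = -8, C = -2 gives B² - 4AC = 0.)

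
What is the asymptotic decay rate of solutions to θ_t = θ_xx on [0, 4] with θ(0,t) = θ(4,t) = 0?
Eigenvalues: λₙ = n²π²/4².
First three modes:
  n=1: λ₁ = π²/4² ≈ 0.617
  n=2: λ₂ = 4π²/4² ≈ 2.467 (4× faster decay)
  n=3: λ₃ = 9π²/4² ≈ 5.552 (9× faster decay)
As t → ∞, higher modes decay exponentially faster. The n=1 mode dominates: θ ~ c₁ sin(πx/4) e^{-λ₁t}.
Decay rate: λ₁ = π²/4² ≈ 0.617.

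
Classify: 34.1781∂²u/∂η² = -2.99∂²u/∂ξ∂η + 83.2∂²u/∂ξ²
Rewriting in standard form: -83.2∂²u/∂ξ² + 2.99∂²u/∂ξ∂η + 34.1781∂²u/∂η² = 0. Hyperbolic (discriminant = 11383.41178).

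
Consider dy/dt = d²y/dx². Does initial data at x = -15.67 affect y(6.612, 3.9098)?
Yes, for any finite x. The heat equation has infinite propagation speed, so all initial data affects all points at any t > 0.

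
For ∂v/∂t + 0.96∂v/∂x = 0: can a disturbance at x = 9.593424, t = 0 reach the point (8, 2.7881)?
No. Only data at x = 5.323424 affects (8, 2.7881). Advection has one-way propagation along characteristics.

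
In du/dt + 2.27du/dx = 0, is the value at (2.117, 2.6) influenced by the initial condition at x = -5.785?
No. Only data at x = -3.785 affects (2.117, 2.6). Advection has one-way propagation along characteristics.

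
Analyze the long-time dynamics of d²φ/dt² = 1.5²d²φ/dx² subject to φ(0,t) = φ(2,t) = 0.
Long-time behavior: φ oscillates (no decay). Energy is conserved; the solution oscillates indefinitely as standing waves.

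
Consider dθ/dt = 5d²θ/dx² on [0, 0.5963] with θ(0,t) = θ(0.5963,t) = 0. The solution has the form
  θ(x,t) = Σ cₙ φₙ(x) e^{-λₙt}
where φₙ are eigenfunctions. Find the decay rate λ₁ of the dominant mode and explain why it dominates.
Eigenvalues: λₙ = 5n²π²/0.5963².
First three modes:
  n=1: λ₁ = 5π²/0.5963² ≈ 138.784
  n=2: λ₂ = 20π²/0.5963² ≈ 555.137 (4× faster decay)
  n=3: λ₃ = 45π²/0.5963² ≈ 1249.058 (9× faster decay)
As t → ∞, higher modes decay exponentially faster. The n=1 mode dominates: θ ~ c₁ sin(πx/0.5963) e^{-λ₁t}.
Decay rate: λ₁ = 5π²/0.5963² ≈ 138.784.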